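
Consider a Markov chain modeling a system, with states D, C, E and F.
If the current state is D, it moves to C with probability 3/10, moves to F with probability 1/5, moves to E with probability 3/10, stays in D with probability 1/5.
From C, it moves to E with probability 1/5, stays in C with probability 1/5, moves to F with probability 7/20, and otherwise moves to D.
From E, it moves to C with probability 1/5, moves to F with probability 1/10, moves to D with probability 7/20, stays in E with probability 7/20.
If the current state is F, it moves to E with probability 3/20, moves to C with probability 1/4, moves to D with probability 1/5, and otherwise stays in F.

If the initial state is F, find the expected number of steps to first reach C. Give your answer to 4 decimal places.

3.9974

Let t(s) be the expected number of steps to first reach C from state s, with t(C) = 0. Conditioning on the first step:
t(D) = 1 + 0.2·t(D) + 0.3·t(E) + 0.2·t(F)
t(E) = 1 + 0.35·t(D) + 0.35·t(E) + 0.1·t(F)
t(F) = 1 + 0.2·t(D) + 0.15·t(E) + 0.4·t(F)
Solving: t(D) = 3.8303, t(E) = 4.2159, t(F) = 3.9974.
Expected steps from F to C: 3.9974.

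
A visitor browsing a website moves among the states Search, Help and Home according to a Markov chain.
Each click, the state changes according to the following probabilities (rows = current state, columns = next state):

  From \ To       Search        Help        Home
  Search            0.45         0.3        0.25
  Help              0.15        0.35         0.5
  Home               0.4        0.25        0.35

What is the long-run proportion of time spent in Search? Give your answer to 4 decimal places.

Let the stationary distribution be π with π = πP and π_1 + π_2 + π_3 = 1.
π_1 = 0.45·π_1 + 0.15·π_2 + 0.4·π_3
π_2 = 0.3·π_1 + 0.35·π_2 + 0.25·π_3
Solving with the normalization constraint gives π = (0.3429, 0.2968, 0.3602).
So the stationary probability of Search is 0.3429.

0.3429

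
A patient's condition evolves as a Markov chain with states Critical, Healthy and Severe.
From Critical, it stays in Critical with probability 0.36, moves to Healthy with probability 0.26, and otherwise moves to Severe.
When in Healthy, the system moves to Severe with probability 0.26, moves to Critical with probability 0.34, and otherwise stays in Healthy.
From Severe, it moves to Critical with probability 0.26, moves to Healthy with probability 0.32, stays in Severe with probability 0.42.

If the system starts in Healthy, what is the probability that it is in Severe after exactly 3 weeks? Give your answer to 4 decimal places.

0.3539

Propagate the distribution vector 3 weeks from Healthy.
After 0 weeks: (0.0000, 1.0000, 0.0000)
After 1 week: (0.3400, 0.4000, 0.2600)
After 2 weeks: (0.3260, 0.3316, 0.3424)
After 3 weeks: (0.3191, 0.3270, 0.3539)
P(in Severe after 3 weeks) = 0.3539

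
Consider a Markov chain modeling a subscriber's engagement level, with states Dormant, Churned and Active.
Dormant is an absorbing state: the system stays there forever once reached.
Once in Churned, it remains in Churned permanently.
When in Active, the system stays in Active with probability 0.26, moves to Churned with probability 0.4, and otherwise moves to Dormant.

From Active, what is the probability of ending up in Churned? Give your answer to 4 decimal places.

0.5405

Let h(s) be the probability of absorption at Churned starting from transient state s. Then h(Churned) = 1 and h(Dormant) = 0. By first-step analysis:
h(Active) = 0.34·0 + 0.4·1 + 0.26·h(Active)
Solving: h(Active) = 0.5405.
Starting from Active, the probability is 0.5405.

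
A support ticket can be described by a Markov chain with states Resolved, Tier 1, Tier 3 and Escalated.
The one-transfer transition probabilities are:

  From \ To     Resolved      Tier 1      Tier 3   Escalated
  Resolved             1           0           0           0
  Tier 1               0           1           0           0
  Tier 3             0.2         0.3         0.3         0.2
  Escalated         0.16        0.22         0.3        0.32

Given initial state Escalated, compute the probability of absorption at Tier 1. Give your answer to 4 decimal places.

Let h(s) be the probability of absorption at Tier 1 starting from transient state s. Then h(Tier 1) = 1 and h(Resolved) = 0. By first-step analysis:
h(Tier 3) = 0.2·0 + 0.3·1 + 0.3·h(Tier 3) + 0.2·h(Escalated)
h(Escalated) = 0.16·0 + 0.22·1 + 0.3·h(Tier 3) + 0.32·h(Escalated)
Solving: h(Tier 3) = 0.5962, h(Escalated) = 0.5865.
Starting from Escalated, the probability is 0.5865.

0.5865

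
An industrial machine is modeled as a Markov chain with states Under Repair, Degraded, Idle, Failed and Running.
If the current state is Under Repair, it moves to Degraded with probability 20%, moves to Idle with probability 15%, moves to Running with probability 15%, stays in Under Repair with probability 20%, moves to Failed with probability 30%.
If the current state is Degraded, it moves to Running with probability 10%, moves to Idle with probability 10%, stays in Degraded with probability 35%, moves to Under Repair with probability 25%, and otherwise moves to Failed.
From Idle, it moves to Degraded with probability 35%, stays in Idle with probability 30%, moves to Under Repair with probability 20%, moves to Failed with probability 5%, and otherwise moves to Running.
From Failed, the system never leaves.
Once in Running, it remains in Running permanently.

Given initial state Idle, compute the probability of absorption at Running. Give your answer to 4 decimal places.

Let h(s) be the probability of absorption at Running starting from transient state s. Then h(Running) = 1 and h(Failed) = 0. By first-step analysis:
h(Under Repair) = 0.2·h(Under Repair) + 0.2·h(Degraded) + 0.15·h(Idle) + 0.3·0 + 0.15·1
h(Degraded) = 0.25·h(Under Repair) + 0.35·h(Degraded) + 0.1·h(Idle) + 0.2·0 + 0.1·1
h(Idle) = 0.2·h(Under Repair) + 0.35·h(Degraded) + 0.3·h(Idle) + 0.05·0 + 0.1·1
Solving: h(Under Repair) = 0.3556, h(Degraded) = 0.3556, h(Idle) = 0.4222.
Starting from Idle, the probability is 0.4222.

0.4222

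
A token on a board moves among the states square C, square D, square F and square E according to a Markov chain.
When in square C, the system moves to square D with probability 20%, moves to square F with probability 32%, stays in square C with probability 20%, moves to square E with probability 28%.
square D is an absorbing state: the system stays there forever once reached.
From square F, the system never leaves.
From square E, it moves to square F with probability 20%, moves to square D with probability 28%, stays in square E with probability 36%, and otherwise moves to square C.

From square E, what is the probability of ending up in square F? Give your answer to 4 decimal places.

0.4521

Let h(s) be the probability of absorption at square F starting from transient state s. Then h(square F) = 1 and h(square D) = 0. By first-step analysis:
h(square C) = 0.2·h(square C) + 0.2·0 + 0.32·1 + 0.28·h(square E)
h(square E) = 0.16·h(square C) + 0.28·0 + 0.2·1 + 0.36·h(square E)
Solving: h(square C) = 0.5582, h(square E) = 0.4521.
Starting from square E, the probability is 0.4521.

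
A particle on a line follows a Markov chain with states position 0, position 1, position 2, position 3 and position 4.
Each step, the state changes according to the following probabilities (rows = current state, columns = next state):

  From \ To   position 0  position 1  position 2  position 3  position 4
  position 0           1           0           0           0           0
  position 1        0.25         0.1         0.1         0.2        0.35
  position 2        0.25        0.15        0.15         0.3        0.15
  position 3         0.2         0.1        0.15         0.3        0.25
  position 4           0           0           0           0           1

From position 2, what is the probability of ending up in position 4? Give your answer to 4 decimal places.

Let h(s) be the probability of absorption at position 4 starting from transient state s. Then h(position 4) = 1 and h(position 0) = 0. By first-step analysis:
h(position 1) = 0.25·0 + 0.1·h(position 1) + 0.1·h(position 2) + 0.2·h(position 3) + 0.35·1
h(position 2) = 0.25·0 + 0.15·h(position 1) + 0.15·h(position 2) + 0.3·h(position 3) + 0.15·1
h(position 3) = 0.2·0 + 0.1·h(position 1) + 0.15·h(position 2) + 0.3·h(position 3) + 0.25·1
Solving: h(position 1) = 0.5598, h(position 2) = 0.4647, h(position 3) = 0.5367.
Starting from position 2, the probability is 0.4647.

0.4647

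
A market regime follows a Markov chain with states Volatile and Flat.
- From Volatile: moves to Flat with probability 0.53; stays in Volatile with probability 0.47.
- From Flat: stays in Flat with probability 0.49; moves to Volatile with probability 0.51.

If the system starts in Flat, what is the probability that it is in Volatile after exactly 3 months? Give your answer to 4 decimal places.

Propagate the distribution vector 3 months from Flat.
After 0 months: (0.0000, 1.0000)
After 1 month: (0.5100, 0.4900)
After 2 months: (0.4896, 0.5104)
After 3 months: (0.4904, 0.5096)
P(in Volatile after 3 months) = 0.4904

0.4904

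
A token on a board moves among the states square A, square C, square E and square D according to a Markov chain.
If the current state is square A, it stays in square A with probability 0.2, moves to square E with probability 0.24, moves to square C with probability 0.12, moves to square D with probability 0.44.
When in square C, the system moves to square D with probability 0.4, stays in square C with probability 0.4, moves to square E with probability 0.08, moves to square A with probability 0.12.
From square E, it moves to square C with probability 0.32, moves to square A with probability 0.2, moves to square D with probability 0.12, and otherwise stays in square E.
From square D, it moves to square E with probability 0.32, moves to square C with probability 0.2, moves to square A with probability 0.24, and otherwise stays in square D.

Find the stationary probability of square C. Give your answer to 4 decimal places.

Let the stationary distribution be π with π = πP and π_1 + π_2 + π_3 + π_4 = 1.
π_1 = 0.2·π_1 + 0.12·π_2 + 0.2·π_3 + 0.24·π_4
π_2 = 0.12·π_1 + 0.4·π_2 + 0.32·π_3 + 0.2·π_4
π_3 = 0.24·π_1 + 0.08·π_2 + 0.36·π_3 + 0.32·π_4
Solving with the normalization constraint gives π = (0.1902, 0.2685, 0.2504, 0.2910).
So the stationary probability of square C is 0.2685.

0.2685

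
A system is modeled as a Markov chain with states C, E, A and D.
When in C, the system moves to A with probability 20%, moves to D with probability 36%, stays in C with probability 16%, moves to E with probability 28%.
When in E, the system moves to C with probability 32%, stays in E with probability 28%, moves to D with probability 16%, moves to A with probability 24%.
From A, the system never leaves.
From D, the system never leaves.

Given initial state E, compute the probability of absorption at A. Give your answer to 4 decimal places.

Let h(s) be the probability of absorption at A starting from transient state s. Then h(A) = 1 and h(D) = 0. By first-step analysis:
h(C) = 0.16·h(C) + 0.28·h(E) + 0.2·1 + 0.36·0
h(E) = 0.32·h(C) + 0.28·h(E) + 0.24·1 + 0.16·0
Solving: h(C) = 0.4099, h(E) = 0.5155.
Starting from E, the probability is 0.5155.

0.5155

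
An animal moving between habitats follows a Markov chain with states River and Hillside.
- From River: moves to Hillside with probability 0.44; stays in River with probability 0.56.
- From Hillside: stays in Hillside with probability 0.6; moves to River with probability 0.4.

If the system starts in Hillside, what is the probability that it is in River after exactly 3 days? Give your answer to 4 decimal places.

0.4742

Propagate the distribution vector 3 days from Hillside.
After 0 days: (0.0000, 1.0000)
After 1 day: (0.4000, 0.6000)
After 2 days: (0.4640, 0.5360)
After 3 days: (0.4742, 0.5258)
P(in River after 3 days) = 0.4742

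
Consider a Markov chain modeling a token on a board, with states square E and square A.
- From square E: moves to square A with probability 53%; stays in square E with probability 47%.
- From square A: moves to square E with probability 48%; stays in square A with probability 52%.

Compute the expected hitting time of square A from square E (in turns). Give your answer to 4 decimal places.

Let t(s) be the expected number of turns to first reach square A from state s, with t(square A) = 0. Conditioning on the first turn:
t(square E) = 1 + 0.47·t(square E)
Solving: t(square E) = 1.8868.
Expected turns from square E to square A: 1.8868.

1.8868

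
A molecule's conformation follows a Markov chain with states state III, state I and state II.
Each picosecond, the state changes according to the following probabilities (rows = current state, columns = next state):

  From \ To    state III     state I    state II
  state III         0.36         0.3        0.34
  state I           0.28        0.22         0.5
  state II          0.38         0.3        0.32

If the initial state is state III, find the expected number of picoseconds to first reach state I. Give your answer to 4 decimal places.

3.3333

Let t(s) be the expected number of picoseconds to first reach state I from state s, with t(state I) = 0. Conditioning on the first picosecond:
t(state III) = 1 + 0.36·t(state III) + 0.34·t(state II)
t(state II) = 1 + 0.38·t(state III) + 0.32·t(state II)
Solving: t(state III) = 3.3333, t(state II) = 3.3333.
Expected picoseconds from state III to state I: 3.3333.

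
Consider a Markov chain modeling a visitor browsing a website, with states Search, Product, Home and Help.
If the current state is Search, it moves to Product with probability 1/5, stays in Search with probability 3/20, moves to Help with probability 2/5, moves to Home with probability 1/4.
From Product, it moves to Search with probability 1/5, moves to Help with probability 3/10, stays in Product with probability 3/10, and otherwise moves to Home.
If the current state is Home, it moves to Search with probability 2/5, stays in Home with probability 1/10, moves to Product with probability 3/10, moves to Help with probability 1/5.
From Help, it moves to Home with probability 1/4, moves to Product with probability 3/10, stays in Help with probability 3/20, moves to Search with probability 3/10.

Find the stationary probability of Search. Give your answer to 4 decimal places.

Let the stationary distribution be π with π = πP and π_1 + π_2 + π_3 + π_4 = 1.
π_1 = 0.15·π_1 + 0.2·π_2 + 0.4·π_3 + 0.3·π_4
π_2 = 0.2·π_1 + 0.3·π_2 + 0.3·π_3 + 0.3·π_4
π_3 = 0.25·π_1 + 0.2·π_2 + 0.1·π_3 + 0.25·π_4
Solving with the normalization constraint gives π = (0.2549, 0.2745, 0.2055, 0.2652).
So the stationary probability of Search is 0.2549.

0.2549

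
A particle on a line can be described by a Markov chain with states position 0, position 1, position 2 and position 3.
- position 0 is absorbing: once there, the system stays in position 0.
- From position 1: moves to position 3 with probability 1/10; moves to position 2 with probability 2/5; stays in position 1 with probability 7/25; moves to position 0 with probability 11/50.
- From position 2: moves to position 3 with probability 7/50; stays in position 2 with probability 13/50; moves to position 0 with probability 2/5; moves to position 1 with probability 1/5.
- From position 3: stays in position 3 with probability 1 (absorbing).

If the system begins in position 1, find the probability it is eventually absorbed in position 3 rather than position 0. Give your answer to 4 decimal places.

Let h(s) be the probability of absorption at position 3 starting from transient state s. Then h(position 3) = 1 and h(position 0) = 0. By first-step analysis:
h(position 1) = 0.22·0 + 0.28·h(position 1) + 0.4·h(position 2) + 0.1·1
h(position 2) = 0.4·0 + 0.2·h(position 1) + 0.26·h(position 2) + 0.14·1
Solving: h(position 1) = 0.2871, h(position 2) = 0.2668.
Starting from position 1, the probability is 0.2871.

0.2871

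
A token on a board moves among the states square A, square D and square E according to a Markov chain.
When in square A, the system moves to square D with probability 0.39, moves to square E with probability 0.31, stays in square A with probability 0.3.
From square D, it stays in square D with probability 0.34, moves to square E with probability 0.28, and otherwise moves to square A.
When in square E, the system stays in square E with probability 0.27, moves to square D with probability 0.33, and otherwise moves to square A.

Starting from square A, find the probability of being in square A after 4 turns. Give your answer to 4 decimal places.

0.3572

Propagate the distribution vector 4 turns from square A.
After 0 turns: (1.0000, 0.0000, 0.0000)
After 1 turn: (0.3000, 0.3900, 0.3100)
After 2 turns: (0.3622, 0.3519, 0.2859)
After 3 turns: (0.3567, 0.3553, 0.2880)
After 4 turns: (0.3572, 0.3550, 0.2878)
P(in square A after 4 turns) = 0.3572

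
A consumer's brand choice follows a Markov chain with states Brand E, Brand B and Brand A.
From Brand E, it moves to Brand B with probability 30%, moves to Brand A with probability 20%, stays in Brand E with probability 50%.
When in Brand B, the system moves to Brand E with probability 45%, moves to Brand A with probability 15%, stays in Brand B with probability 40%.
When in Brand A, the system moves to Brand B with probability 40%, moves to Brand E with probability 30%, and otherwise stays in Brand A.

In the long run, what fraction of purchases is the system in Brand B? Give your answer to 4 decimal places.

Let the stationary distribution be π with π = πP and π_1 + π_2 + π_3 = 1.
π_1 = 0.5·π_1 + 0.45·π_2 + 0.3·π_3
π_2 = 0.3·π_1 + 0.4·π_2 + 0.4·π_3
Solving with the normalization constraint gives π = (0.4417, 0.3558, 0.2025).
So the stationary probability of Brand B is 0.3558.

0.3558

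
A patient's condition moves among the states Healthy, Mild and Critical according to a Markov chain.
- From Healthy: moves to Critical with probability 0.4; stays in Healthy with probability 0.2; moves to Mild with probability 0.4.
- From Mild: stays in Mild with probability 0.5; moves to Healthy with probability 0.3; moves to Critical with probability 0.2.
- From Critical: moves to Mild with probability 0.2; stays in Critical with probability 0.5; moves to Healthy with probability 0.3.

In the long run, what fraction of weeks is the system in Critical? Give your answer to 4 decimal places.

Let the stationary distribution be π with π = πP and π_1 + π_2 + π_3 = 1.
π_1 = 0.2·π_1 + 0.3·π_2 + 0.3·π_3
π_2 = 0.4·π_1 + 0.5·π_2 + 0.2·π_3
Solving with the normalization constraint gives π = (0.2727, 0.3636, 0.3636).
So the stationary probability of Critical is 0.3636.

0.3636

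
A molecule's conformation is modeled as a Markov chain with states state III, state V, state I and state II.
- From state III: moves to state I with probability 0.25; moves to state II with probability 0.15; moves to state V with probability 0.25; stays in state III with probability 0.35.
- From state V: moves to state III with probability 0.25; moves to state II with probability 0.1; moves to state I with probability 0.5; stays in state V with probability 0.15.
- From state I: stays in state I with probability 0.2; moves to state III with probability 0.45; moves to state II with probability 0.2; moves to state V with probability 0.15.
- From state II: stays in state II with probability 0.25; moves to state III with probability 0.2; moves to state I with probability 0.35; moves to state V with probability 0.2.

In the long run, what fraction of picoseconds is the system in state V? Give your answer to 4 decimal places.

Let the stationary distribution be π with π = πP and π_1 + π_2 + π_3 + π_4 = 1.
π_1 = 0.35·π_1 + 0.25·π_2 + 0.45·π_3 + 0.2·π_4
π_2 = 0.25·π_1 + 0.15·π_2 + 0.15·π_3 + 0.2·π_4
π_3 = 0.25·π_1 + 0.5·π_2 + 0.2·π_3 + 0.35·π_4
Solving with the normalization constraint gives π = (0.3349, 0.1921, 0.3003, 0.1727).
So the stationary probability of state V is 0.1921.

0.1921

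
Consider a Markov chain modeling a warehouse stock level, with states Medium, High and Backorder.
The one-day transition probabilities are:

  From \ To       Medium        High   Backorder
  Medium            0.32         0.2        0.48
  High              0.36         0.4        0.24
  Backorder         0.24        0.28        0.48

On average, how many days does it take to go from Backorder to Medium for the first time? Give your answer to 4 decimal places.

Let t(s) be the expected number of days to first reach Medium from state s, with t(Medium) = 0. Conditioning on the first day:
t(High) = 1 + 0.4·t(High) + 0.24·t(Backorder)
t(Backorder) = 1 + 0.28·t(High) + 0.48·t(Backorder)
Solving: t(High) = 3.1046, t(Backorder) = 3.5948.
Expected days from Backorder to Medium: 3.5948.

3.5948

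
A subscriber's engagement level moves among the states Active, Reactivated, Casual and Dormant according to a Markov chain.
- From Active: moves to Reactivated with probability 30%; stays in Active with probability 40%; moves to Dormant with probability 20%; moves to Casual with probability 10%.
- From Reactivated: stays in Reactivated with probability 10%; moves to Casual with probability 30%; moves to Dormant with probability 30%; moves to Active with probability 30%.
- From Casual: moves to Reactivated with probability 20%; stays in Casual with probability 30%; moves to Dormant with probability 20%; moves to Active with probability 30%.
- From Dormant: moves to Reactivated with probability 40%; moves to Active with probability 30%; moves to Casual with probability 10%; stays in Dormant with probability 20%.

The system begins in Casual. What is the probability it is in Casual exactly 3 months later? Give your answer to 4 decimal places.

0.1900

Propagate the distribution vector 3 months from Casual.
After 0 months: (0.0000, 0.0000, 1.0000, 0.0000)
After 1 month: (0.3000, 0.2000, 0.3000, 0.2000)
After 2 months: (0.3300, 0.2500, 0.2000, 0.2200)
After 3 months: (0.3330, 0.2520, 0.1900, 0.2250)
P(in Casual after 3 months) = 0.1900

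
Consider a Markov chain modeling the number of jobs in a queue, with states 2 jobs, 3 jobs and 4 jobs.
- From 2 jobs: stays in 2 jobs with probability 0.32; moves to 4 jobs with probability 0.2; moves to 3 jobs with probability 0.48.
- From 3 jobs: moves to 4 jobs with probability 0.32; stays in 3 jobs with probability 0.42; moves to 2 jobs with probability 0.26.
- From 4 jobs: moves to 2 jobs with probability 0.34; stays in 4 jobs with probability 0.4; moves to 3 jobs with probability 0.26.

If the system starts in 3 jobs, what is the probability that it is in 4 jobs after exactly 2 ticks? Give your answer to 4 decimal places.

0.3144

Sum over the intermediate state after 1 tick:
P = P(3 jobs→2 jobs)·P(2 jobs→4 jobs) + P(3 jobs→3 jobs)·P(3 jobs→4 jobs) + P(3 jobs→4 jobs)·P(4 jobs→4 jobs)
  = 0.26×0.2 + 0.42×0.32 + 0.32×0.4
  = 0.0520 + 0.1344 + 0.1280 = 0.3144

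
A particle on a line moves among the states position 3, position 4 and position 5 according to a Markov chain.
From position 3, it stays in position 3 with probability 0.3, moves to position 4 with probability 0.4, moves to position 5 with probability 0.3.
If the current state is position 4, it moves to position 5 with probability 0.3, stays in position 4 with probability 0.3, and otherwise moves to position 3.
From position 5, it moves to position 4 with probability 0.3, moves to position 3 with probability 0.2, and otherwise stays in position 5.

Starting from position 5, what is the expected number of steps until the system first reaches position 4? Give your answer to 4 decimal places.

3.1034

Let t(s) be the expected number of steps to first reach position 4 from state s, with t(position 4) = 0. Conditioning on the first step:
t(position 3) = 1 + 0.3·t(position 3) + 0.3·t(position 5)
t(position 5) = 1 + 0.2·t(position 3) + 0.5·t(position 5)
Solving: t(position 3) = 2.7586, t(position 5) = 3.1034.
Expected steps from position 5 to position 4: 3.1034.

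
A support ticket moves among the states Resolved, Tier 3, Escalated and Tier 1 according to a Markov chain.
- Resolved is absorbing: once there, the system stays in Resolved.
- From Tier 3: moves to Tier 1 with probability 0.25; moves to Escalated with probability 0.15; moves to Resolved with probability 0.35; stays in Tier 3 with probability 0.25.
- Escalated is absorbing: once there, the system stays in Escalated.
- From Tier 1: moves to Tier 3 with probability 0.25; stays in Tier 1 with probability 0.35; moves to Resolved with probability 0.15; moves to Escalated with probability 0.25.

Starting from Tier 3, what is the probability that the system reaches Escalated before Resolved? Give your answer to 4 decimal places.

0.3765

Let h(s) be the probability of absorption at Escalated starting from transient state s. Then h(Escalated) = 1 and h(Resolved) = 0. By first-step analysis:
h(Tier 3) = 0.35·0 + 0.25·h(Tier 3) + 0.15·1 + 0.25·h(Tier 1)
h(Tier 1) = 0.15·0 + 0.25·h(Tier 3) + 0.25·1 + 0.35·h(Tier 1)
Solving: h(Tier 3) = 0.3765, h(Tier 1) = 0.5294.
Starting from Tier 3, the probability is 0.3765.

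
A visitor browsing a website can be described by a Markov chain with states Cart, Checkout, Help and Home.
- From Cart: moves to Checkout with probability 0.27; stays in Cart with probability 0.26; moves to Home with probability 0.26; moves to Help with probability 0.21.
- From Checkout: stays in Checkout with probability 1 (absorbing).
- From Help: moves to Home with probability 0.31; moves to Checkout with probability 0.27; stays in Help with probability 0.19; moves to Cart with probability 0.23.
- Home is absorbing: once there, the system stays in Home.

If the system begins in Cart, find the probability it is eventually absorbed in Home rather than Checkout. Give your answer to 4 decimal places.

Let h(s) be the probability of absorption at Home starting from transient state s. Then h(Home) = 1 and h(Checkout) = 0. By first-step analysis:
h(Cart) = 0.26·h(Cart) + 0.27·0 + 0.21·h(Help) + 0.26·1
h(Help) = 0.23·h(Cart) + 0.27·0 + 0.19·h(Help) + 0.31·1
Solving: h(Cart) = 0.5003, h(Help) = 0.5248.
Starting from Cart, the probability is 0.5003.

0.5003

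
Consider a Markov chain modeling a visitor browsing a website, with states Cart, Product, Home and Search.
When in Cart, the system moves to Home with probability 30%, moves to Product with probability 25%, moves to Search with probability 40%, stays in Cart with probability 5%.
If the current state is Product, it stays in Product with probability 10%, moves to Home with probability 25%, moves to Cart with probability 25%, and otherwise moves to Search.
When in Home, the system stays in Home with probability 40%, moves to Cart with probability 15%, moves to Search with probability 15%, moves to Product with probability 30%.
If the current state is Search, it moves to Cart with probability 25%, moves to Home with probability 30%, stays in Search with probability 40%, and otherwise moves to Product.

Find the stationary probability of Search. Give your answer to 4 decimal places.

0.3191

Let the stationary distribution be π with π = πP and π_1 + π_2 + π_3 + π_4 = 1.
π_1 = 0.05·π_1 + 0.25·π_2 + 0.15·π_3 + 0.25·π_4
π_2 = 0.25·π_1 + 0.1·π_2 + 0.3·π_3 + 0.05·π_4
π_3 = 0.3·π_1 + 0.25·π_2 + 0.4·π_3 + 0.3·π_4
Solving with the normalization constraint gives π = (0.1814, 0.1760, 0.3236, 0.3191).
So the stationary probability of Search is 0.3191.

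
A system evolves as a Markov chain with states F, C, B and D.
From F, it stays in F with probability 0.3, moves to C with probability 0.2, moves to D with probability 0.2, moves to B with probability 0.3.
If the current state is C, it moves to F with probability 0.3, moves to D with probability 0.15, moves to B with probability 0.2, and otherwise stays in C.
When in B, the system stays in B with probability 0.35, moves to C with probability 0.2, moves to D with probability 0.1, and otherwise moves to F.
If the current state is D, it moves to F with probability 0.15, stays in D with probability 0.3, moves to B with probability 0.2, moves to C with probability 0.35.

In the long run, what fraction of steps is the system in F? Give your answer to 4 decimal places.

0.2868

Let the stationary distribution be π with π = πP and π_1 + π_2 + π_3 + π_4 = 1.
π_1 = 0.3·π_1 + 0.3·π_2 + 0.35·π_3 + 0.15·π_4
π_2 = 0.2·π_1 + 0.35·π_2 + 0.2·π_3 + 0.35·π_4
π_3 = 0.3·π_1 + 0.2·π_2 + 0.35·π_3 + 0.2·π_4
Solving with the normalization constraint gives π = (0.2868, 0.2666, 0.2690, 0.1775).
So the stationary probability of F is 0.2868.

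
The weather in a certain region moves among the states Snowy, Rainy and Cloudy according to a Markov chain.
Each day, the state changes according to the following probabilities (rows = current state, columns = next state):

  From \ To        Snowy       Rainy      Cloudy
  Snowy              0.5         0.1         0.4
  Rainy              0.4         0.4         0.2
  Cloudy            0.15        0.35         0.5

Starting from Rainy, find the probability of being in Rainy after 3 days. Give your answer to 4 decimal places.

Propagate the distribution vector 3 days from Rainy.
After 0 days: (0.0000, 1.0000, 0.0000)
After 1 day: (0.4000, 0.4000, 0.2000)
After 2 days: (0.3900, 0.2700, 0.3400)
After 3 days: (0.3540, 0.2660, 0.3800)
P(in Rainy after 3 days) = 0.2660

0.2660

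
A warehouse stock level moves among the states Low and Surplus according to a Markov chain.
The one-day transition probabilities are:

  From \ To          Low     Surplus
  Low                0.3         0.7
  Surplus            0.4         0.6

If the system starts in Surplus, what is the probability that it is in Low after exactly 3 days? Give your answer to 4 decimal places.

0.3640

Propagate the distribution vector 3 days from Surplus.
After 0 days: (0.0000, 1.0000)
After 1 day: (0.4000, 0.6000)
After 2 days: (0.3600, 0.6400)
After 3 days: (0.3640, 0.6360)
P(in Low after 3 days) = 0.3640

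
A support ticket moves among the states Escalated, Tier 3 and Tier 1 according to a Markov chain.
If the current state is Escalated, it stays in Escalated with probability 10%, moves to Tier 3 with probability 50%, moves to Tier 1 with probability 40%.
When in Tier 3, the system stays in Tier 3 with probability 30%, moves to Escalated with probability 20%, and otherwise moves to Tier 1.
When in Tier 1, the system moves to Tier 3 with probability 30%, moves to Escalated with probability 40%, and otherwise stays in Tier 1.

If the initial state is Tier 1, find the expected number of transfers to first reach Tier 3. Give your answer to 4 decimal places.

2.7660

Let t(s) be the expected number of transfers to first reach Tier 3 from state s, with t(Tier 3) = 0. Conditioning on the first transfer:
t(Escalated) = 1 + 0.1·t(Escalated) + 0.4·t(Tier 1)
t(Tier 1) = 1 + 0.4·t(Escalated) + 0.3·t(Tier 1)
Solving: t(Escalated) = 2.3404, t(Tier 1) = 2.7660.
Expected transfers from Tier 1 to Tier 3: 2.7660.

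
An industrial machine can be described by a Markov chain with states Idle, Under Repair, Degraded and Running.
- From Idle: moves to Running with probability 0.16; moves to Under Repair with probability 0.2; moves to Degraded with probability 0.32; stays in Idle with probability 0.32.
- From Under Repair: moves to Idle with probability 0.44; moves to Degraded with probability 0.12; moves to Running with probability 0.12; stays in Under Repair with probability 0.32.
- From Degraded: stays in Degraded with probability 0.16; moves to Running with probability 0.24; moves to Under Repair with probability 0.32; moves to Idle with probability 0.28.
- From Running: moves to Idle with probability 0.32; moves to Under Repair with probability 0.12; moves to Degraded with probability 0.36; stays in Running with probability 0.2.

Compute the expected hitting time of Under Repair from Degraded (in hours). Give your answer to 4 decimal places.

Let t(s) be the expected number of hours to first reach Under Repair from state s, with t(Under Repair) = 0. Conditioning on the first hour:
t(Idle) = 1 + 0.32·t(Idle) + 0.32·t(Degraded) + 0.16·t(Running)
t(Degraded) = 1 + 0.28·t(Idle) + 0.16·t(Degraded) + 0.24·t(Running)
t(Running) = 1 + 0.32·t(Idle) + 0.36·t(Degraded) + 0.2·t(Running)
Solving: t(Idle) = 4.5730, t(Degraded) = 4.1249, t(Running) = 4.9354.
Expected hours from Degraded to Under Repair: 4.1249.

4.1249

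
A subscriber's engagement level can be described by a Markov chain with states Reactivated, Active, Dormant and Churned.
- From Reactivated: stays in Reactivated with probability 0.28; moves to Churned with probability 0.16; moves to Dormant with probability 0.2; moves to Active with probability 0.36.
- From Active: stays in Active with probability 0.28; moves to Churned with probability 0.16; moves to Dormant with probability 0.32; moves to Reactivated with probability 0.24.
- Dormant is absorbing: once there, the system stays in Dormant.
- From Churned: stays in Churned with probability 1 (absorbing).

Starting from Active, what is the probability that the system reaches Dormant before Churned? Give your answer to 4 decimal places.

Let h(s) be the probability of absorption at Dormant starting from transient state s. Then h(Dormant) = 1 and h(Churned) = 0. By first-step analysis:
h(Reactivated) = 0.28·h(Reactivated) + 0.36·h(Active) + 0.2·1 + 0.16·0
h(Active) = 0.24·h(Reactivated) + 0.28·h(Active) + 0.32·1 + 0.16·0
Solving: h(Reactivated) = 0.6000, h(Active) = 0.6444.
Starting from Active, the probability is 0.6444.

0.6444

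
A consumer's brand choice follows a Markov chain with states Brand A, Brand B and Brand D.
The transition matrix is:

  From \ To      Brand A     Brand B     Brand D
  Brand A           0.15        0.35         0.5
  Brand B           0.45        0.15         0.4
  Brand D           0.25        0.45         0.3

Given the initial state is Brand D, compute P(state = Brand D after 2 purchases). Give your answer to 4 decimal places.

Sum over the intermediate state after 1 purchase:
P = P(Brand D→Brand A)·P(Brand A→Brand D) + P(Brand D→Brand B)·P(Brand B→Brand D) + P(Brand D→Brand D)·P(Brand D→Brand D)
  = 0.25×0.5 + 0.45×0.4 + 0.3×0.3
  = 0.1250 + 0.1800 + 0.0900 = 0.3950

0.3950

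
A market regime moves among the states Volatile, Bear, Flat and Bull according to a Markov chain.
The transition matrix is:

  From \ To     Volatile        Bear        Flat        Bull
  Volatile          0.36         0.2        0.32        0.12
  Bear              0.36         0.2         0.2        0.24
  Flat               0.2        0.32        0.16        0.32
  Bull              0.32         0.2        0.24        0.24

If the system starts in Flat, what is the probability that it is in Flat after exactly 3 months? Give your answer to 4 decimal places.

Propagate the distribution vector 3 months from Flat.
After 0 months: (0.0000, 0.0000, 1.0000, 0.0000)
After 1 month: (0.2000, 0.3200, 0.1600, 0.3200)
After 2 months: (0.3216, 0.2192, 0.2304, 0.2288)
After 3 months: (0.3140, 0.2276, 0.2385, 0.2198)
P(in Flat after 3 months) = 0.2385

0.2385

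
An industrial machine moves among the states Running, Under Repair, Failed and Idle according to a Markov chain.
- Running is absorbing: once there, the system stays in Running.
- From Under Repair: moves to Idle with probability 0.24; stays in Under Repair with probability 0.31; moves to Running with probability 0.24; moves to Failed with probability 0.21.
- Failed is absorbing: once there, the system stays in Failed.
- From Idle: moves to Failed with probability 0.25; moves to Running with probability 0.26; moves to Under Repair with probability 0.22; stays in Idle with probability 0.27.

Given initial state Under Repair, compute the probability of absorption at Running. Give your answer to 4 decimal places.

0.5269

Let h(s) be the probability of absorption at Running starting from transient state s. Then h(Running) = 1 and h(Failed) = 0. By first-step analysis:
h(Under Repair) = 0.24·1 + 0.31·h(Under Repair) + 0.21·0 + 0.24·h(Idle)
h(Idle) = 0.26·1 + 0.22·h(Under Repair) + 0.25·0 + 0.27·h(Idle)
Solving: h(Under Repair) = 0.5269, h(Idle) = 0.5150.
Starting from Under Repair, the probability is 0.5269.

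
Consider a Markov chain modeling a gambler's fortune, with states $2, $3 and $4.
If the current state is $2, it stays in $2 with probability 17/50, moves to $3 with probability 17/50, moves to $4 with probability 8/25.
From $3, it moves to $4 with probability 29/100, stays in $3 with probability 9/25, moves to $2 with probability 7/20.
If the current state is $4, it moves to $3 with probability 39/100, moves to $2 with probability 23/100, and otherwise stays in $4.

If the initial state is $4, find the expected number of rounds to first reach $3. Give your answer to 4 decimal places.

Let t(s) be the expected number of rounds to first reach $3 from state s, with t($3) = 0. Conditioning on the first round:
t($2) = 1 + 0.34·t($2) + 0.32·t($4)
t($4) = 1 + 0.23·t($2) + 0.38·t($4)
Solving: t($2) = 2.8010, t($4) = 2.6520.
Expected rounds from $4 to $3: 2.6520.

2.6520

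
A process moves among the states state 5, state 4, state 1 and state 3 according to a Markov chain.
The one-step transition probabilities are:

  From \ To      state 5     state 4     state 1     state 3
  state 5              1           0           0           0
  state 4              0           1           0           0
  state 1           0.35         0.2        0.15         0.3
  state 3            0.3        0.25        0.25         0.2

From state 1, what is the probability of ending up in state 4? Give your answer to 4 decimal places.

0.3884

Let h(s) be the probability of absorption at state 4 starting from transient state s. Then h(state 4) = 1 and h(state 5) = 0. By first-step analysis:
h(state 1) = 0.35·0 + 0.2·1 + 0.15·h(state 1) + 0.3·h(state 3)
h(state 3) = 0.3·0 + 0.25·1 + 0.25·h(state 1) + 0.2·h(state 3)
Solving: h(state 1) = 0.3884, h(state 3) = 0.4339.
Starting from state 1, the probability is 0.3884.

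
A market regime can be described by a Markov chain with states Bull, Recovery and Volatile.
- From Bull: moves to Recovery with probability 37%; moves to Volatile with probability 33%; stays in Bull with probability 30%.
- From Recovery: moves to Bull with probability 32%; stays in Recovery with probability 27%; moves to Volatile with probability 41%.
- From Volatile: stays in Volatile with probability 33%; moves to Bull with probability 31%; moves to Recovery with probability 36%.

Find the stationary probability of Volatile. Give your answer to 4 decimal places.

Let the stationary distribution be π with π = πP and π_1 + π_2 + π_3 = 1.
π_1 = 0.3·π_1 + 0.32·π_2 + 0.31·π_3
π_2 = 0.37·π_1 + 0.27·π_2 + 0.36·π_3
Solving with the normalization constraint gives π = (0.3102, 0.3331, 0.3566).
So the stationary probability of Volatile is 0.3566.

0.3566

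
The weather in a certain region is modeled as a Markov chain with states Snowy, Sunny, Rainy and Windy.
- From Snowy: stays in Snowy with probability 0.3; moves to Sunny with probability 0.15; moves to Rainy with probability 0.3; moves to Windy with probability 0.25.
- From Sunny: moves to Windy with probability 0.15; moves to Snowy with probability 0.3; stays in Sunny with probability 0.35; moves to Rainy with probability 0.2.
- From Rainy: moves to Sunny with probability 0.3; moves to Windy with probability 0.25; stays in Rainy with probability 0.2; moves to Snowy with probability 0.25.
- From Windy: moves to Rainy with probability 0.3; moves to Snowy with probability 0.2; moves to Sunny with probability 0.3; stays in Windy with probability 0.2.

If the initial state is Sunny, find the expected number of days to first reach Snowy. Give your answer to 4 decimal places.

3.6899

Let t(s) be the expected number of days to first reach Snowy from state s, with t(Snowy) = 0. Conditioning on the first day:
t(Sunny) = 1 + 0.35·t(Sunny) + 0.2·t(Rainy) + 0.15·t(Windy)
t(Rainy) = 1 + 0.3·t(Sunny) + 0.2·t(Rainy) + 0.25·t(Windy)
t(Windy) = 1 + 0.3·t(Sunny) + 0.3·t(Rainy) + 0.2·t(Windy)
Solving: t(Sunny) = 3.6899, t(Rainy) = 3.9156, t(Windy) = 4.1021.
Expected days from Sunny to Snowy: 3.6899.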